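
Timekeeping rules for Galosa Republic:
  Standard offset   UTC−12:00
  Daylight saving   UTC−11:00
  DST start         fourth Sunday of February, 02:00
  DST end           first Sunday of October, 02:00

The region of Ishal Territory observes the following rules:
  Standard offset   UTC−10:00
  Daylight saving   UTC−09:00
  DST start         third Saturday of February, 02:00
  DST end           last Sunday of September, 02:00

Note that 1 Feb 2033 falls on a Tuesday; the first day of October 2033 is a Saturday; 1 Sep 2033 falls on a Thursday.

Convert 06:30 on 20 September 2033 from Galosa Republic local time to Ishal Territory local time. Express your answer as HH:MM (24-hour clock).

1 February 2033 is a Tuesday, so the first Sunday is February 6 and the fourth is February 27.
1 October 2033 is a Saturday, so the first Sunday is October 2.
20 September 2033 falls between 27 February and 2 October, so daylight saving is in effect and Galosa Republic is at UTC−11:00.
06:30 Galosa Republic + 11h = 17:30 UTC.
1 February 2033 is a Tuesday, so the first Saturday is February 5 and the third is February 19.
1 September 2033 is a Thursday, so Sundays fall on 4, 11, 18, 25; the last is September 25.
At the standard offset (UTC−10:00), 17:30 UTC − 10h = 07:30 Ishal Territory standard time.
Daylight saving runs 19 February – 25 September; the standard-time date in Ishal Territory, 20 September 2033, is inside that window, so Ishal Territory is at UTC−09:00.
17:30 UTC − 9h = 08:30 Ishal Territory.

08:30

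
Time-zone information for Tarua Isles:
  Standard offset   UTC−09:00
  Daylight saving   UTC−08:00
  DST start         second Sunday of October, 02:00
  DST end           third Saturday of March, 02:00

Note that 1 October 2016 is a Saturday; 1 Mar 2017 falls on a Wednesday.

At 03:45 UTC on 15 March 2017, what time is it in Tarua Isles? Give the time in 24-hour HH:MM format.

1 October 2016 is a Saturday, so the first Sunday is October 2 and the second is October 9.
1 March 2017 is a Wednesday, so the first Saturday is March 4 and the third is March 18.
At the standard offset (UTC−09:00), 03:45 UTC − 9h = 18:45 Tarua Isles standard time (rolling into the previous day, 14 March 2017).
The standard-time date in Tarua Isles, 14 March 2017, lies within the daylight-saving period (9 October 2016 – 18 March 2017), so Tarua Isles is on daylight time, UTC−08:00.
03:45 UTC − 8h = 19:45 local (rolling into the previous day, 14 March 2017).

19:45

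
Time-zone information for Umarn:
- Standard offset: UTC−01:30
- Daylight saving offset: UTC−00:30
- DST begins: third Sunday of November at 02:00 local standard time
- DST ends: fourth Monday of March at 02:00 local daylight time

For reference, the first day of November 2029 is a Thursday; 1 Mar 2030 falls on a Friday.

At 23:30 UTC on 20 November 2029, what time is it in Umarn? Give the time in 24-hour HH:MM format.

23:00

1 November 2029 is a Thursday, so the first Sunday is November 4 and the third is November 18.
1 March 2030 is a Friday, so the first Monday is March 4 and the fourth is March 25.
At the standard offset (UTC−01:30), 23:30 UTC − 1h30m = 22:00 Umarn standard time.
Daylight saving runs 18 November 2029 – 25 March 2030; the standard-time date in Umarn, 20 November 2029, is inside that window, so Umarn is at UTC−00:30.
23:30 UTC − 0h30m = 23:00 local.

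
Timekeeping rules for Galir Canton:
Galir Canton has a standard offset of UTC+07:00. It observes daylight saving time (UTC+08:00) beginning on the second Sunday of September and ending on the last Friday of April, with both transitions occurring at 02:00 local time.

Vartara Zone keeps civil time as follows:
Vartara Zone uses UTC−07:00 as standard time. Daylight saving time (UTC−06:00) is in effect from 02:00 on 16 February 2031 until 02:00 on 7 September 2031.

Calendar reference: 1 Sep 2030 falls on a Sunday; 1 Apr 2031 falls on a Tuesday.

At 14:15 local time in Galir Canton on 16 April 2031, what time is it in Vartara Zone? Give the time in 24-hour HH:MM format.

00:15

1 September 2030 is a Sunday, so the first Sunday is September 1 and the second is September 8.
1 April 2031 is a Tuesday, so Fridays fall on 4, 11, 18, 25; the last is April 25.
16 April 2031 lies within the daylight-saving period (8 September 2030 – 25 April 2031), so Galir Canton is on daylight time, UTC+08:00.
14:15 Galir Canton − 8h = 06:15 UTC.
At the standard offset (UTC−07:00), 06:15 UTC − 7h = 23:15 Vartara Zone standard time (rolling into the previous day, 15 April 2031).
The standard-time date in Vartara Zone, 15 April 2031, falls between 16 February and 7 September, so daylight saving is in effect and Vartara Zone is at UTC−06:00.
06:15 UTC − 6h = 00:15 Vartara Zone.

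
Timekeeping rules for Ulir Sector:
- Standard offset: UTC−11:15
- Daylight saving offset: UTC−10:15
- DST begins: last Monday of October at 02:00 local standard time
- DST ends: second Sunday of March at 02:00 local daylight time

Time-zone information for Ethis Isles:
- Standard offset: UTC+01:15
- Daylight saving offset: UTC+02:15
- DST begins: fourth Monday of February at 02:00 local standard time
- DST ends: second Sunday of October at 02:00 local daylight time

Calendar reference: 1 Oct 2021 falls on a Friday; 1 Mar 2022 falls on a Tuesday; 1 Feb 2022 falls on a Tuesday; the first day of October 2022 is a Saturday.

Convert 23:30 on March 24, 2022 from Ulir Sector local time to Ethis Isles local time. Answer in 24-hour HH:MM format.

13:00

1 October 2021 is a Friday, so Mondays fall on 4, 11, 18, 25; the last is October 25.
1 March 2022 is a Tuesday, so the first Sunday is March 6 and the second is March 13.
March 24, 2022 does not fall between 25 October 2021 and 13 March 2022, so daylight saving is not in effect and Ulir Sector is at UTC−11:15.
23:30 Ulir Sector + 11h15m = 10:45 UTC (rolling into the next day, 25 March 2022).
1 February 2022 is a Tuesday, so the first Monday is February 7 and the fourth is February 28.
1 October 2022 is a Saturday, so the first Sunday is October 2 and the second is October 9.
At the standard offset (UTC+01:15), 10:45 UTC + 1h15m = 12:00 Ethis Isles standard time.
Daylight saving runs 28 February – 9 October; the standard-time date in Ethis Isles, March 25, 2022, is inside that window, so Ethis Isles is at UTC+02:15.
10:45 UTC + 2h15m = 13:00 Ethis Isles.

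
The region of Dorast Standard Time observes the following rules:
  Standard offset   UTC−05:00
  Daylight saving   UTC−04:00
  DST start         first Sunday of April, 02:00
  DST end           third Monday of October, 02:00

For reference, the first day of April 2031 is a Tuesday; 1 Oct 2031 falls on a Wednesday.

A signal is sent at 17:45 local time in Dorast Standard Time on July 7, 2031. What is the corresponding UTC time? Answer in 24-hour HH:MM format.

1 April 2031 is a Tuesday, so the first Sunday is April 6.
1 October 2031 is a Wednesday, so the first Monday is October 6 and the third is October 20.
July 7, 2031 falls between 6 April and 20 October, so daylight saving is in effect and Dorast Standard Time is at UTC−04:00.
17:45 local + 4h = 21:45 UTC.

21:45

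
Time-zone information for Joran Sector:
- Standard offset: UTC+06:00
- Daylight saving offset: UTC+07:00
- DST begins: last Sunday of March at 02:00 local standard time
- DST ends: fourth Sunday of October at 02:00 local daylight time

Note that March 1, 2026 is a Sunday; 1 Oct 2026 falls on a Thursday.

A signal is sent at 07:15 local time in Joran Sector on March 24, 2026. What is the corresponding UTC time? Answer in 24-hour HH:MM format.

01:15

1 March 2026 is a Sunday, so Sundays fall on 1, 8, 15, 22, 29; the last is March 29.
1 October 2026 is a Thursday, so the first Sunday is October 4 and the fourth is October 25.
March 24, 2026 does not fall between 29 March and 25 October, so daylight saving is not in effect and Joran Sector is at UTC+06:00.
07:15 local − 6h = 01:15 UTC.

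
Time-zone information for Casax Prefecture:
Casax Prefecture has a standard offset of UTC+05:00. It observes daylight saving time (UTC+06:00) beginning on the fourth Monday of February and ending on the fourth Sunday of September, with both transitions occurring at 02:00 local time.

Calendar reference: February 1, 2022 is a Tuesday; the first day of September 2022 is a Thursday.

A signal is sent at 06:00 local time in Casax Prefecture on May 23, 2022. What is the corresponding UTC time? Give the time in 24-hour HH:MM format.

1 February 2022 is a Tuesday, so the first Monday is February 7 and the fourth is February 28.
1 September 2022 is a Thursday, so the first Sunday is September 4 and the fourth is September 25.
Daylight saving runs 28 February – 25 September; May 23, 2022 is inside that window, so Casax Prefecture is at UTC+06:00.
06:00 local − 6h = 00:00 UTC.

00:00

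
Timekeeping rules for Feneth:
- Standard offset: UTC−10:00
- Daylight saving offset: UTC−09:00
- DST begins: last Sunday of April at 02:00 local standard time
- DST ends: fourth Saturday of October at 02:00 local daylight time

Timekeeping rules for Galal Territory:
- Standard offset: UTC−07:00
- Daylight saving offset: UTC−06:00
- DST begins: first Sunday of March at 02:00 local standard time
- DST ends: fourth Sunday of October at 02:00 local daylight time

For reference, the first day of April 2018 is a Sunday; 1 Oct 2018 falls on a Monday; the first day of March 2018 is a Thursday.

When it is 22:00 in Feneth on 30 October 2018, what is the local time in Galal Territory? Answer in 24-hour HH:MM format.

01:00

1 April 2018 is a Sunday, so Sundays fall on 1, 8, 15, 22, 29; the last is April 29.
1 October 2018 is a Monday, so the first Saturday is October 6 and the fourth is October 27.
30 October 2018 is outside the daylight-saving period (29 April – 27 October), so Feneth is on standard time, UTC−10:00.
22:00 Feneth + 10h = 08:00 UTC (rolling into the next day, 31 October 2018).
1 March 2018 is a Thursday, so the first Sunday is March 4.
1 October 2018 is a Monday, so the first Sunday is October 7 and the fourth is October 28.
At the standard offset (UTC−07:00), 08:00 UTC − 7h = 01:00 Galal Territory standard time.
The standard-time date in Galal Territory, 31 October 2018, is outside the daylight-saving period (4 March – 28 October), so Galal Territory is on standard time, UTC−07:00.
08:00 UTC − 7h = 01:00 Galal Territory.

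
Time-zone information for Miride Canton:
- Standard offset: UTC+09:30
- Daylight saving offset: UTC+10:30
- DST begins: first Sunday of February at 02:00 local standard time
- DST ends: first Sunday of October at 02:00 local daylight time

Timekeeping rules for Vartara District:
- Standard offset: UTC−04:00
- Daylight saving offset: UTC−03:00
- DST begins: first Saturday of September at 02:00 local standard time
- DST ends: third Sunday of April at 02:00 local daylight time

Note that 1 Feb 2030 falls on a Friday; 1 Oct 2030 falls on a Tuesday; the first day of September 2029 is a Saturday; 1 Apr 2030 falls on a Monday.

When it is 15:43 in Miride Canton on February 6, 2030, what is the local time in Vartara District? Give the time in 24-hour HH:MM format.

02:13

1 February 2030 is a Friday, so the first Sunday is February 3.
1 October 2030 is a Tuesday, so the first Sunday is October 6.
February 6, 2030 lies within the daylight-saving period (3 February – 6 October), so Miride Canton is on daylight time, UTC+10:30.
15:43 Miride Canton − 10h30m = 05:13 UTC.
1 September 2029 is a Saturday, so the first Saturday is September 1.
1 April 2030 is a Monday, so the first Sunday is April 7 and the third is April 21.
At the standard offset (UTC−04:00), 05:13 UTC − 4h = 01:13 Vartara District standard time.
The standard-time date in Vartara District, February 6, 2030, falls between 1 September 2029 and 21 April 2030, so daylight saving is in effect and Vartara District is at UTC−03:00.
05:13 UTC − 3h = 02:13 Vartara District.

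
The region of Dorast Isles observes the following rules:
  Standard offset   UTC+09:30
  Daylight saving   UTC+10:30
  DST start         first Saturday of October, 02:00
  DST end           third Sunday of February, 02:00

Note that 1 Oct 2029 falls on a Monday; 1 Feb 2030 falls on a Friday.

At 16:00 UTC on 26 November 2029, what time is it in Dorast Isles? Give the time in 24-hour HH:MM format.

02:30

1 October 2029 is a Monday, so the first Saturday is October 6.
1 February 2030 is a Friday, so the first Sunday is February 3 and the third is February 17.
At the standard offset (UTC+09:30), 16:00 UTC + 9h30m = 01:30 Dorast Isles standard time (rolling into the next day, 27 November 2029).
Daylight saving runs 6 October 2029 – 17 February 2030; the standard-time date in Dorast Isles, 27 November 2029, is inside that window, so Dorast Isles is at UTC+10:30.
16:00 UTC + 10h30m = 02:30 local (rolling into the next day, 27 November 2029).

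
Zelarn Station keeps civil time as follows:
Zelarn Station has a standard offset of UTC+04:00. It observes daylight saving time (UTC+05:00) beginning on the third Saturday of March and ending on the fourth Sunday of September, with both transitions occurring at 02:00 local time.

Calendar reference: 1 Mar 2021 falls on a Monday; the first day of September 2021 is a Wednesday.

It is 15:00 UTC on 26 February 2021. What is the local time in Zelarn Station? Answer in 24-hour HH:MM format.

1 March 2021 is a Monday, so the first Saturday is March 6 and the third is March 20.
1 September 2021 is a Wednesday, so the first Sunday is September 5 and the fourth is September 26.
At the standard offset (UTC+04:00), 15:00 UTC + 4h = 19:00 Zelarn Station standard time.
The standard-time date in Zelarn Station, 26 February 2021, is outside the daylight-saving period (20 March – 26 September), so Zelarn Station is on standard time, UTC+04:00.
15:00 UTC + 4h = 19:00 local.

19:00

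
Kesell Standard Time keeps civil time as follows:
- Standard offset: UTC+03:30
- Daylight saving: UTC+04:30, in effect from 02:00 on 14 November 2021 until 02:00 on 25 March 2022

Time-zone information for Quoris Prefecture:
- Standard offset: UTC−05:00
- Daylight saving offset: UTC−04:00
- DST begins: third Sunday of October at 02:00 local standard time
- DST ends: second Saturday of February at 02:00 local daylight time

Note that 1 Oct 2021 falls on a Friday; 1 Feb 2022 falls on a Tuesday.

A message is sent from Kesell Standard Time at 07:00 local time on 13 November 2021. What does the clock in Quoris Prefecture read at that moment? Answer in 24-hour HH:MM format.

Daylight saving runs 14 November 2021 – 25 March 2022; 13 November 2021 is outside that window, so Kesell Standard Time is on standard time at UTC+03:30.
07:00 Kesell Standard Time − 3h30m = 03:30 UTC.
1 October 2021 is a Friday, so the first Sunday is October 3 and the third is October 17.
1 February 2022 is a Tuesday, so the first Saturday is February 5 and the second is February 12.
At the standard offset (UTC−05:00), 03:30 UTC − 5h = 22:30 Quoris Prefecture standard time (rolling into the previous day, 12 November 2021).
The standard-time date in Quoris Prefecture, 12 November 2021, lies within the daylight-saving period (17 October 2021 – 12 February 2022), so Quoris Prefecture is on daylight time, UTC−04:00.
03:30 UTC − 4h = 23:30 Quoris Prefecture (rolling into the previous day, 12 November 2021).

23:30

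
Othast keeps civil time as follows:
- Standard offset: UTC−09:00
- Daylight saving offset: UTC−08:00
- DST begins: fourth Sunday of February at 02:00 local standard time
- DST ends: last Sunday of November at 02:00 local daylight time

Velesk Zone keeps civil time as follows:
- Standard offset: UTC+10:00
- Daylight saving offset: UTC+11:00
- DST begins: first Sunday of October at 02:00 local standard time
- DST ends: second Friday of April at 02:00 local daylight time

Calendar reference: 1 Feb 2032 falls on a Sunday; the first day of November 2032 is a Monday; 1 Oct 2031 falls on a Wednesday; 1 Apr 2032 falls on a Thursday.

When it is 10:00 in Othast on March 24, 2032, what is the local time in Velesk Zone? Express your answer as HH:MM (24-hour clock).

05:00

1 February 2032 is a Sunday, so the first Sunday is February 1 and the fourth is February 22.
1 November 2032 is a Monday, so Sundays fall on 7, 14, 21, 28; the last is November 28.
March 24, 2032 lies within the daylight-saving period (22 February – 28 November), so Othast is on daylight time, UTC−08:00.
10:00 Othast + 8h = 18:00 UTC.
1 October 2031 is a Wednesday, so the first Sunday is October 5.
1 April 2032 is a Thursday, so the first Friday is April 2 and the second is April 9.
At the standard offset (UTC+10:00), 18:00 UTC + 10h = 04:00 Velesk Zone standard time (rolling into the next day, 25 March 2032).
Daylight saving runs 5 October 2031 – 9 April 2032; the standard-time date in Velesk Zone, March 25, 2032, is inside that window, so Velesk Zone is at UTC+11:00.
18:00 UTC + 11h = 05:00 Velesk Zone (rolling into the next day, 25 March 2032).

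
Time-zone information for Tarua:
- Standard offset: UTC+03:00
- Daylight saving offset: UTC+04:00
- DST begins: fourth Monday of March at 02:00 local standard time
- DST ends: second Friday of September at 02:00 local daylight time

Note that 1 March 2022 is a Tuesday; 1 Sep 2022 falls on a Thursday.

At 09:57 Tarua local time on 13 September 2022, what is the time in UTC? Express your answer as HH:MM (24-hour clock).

1 March 2022 is a Tuesday, so the first Monday is March 7 and the fourth is March 28.
1 September 2022 is a Thursday, so the first Friday is September 2 and the second is September 9.
13 September 2022 is outside the daylight-saving period (28 March – 9 September), so Tarua is on standard time, UTC+03:00.
09:57 local − 3h = 06:57 UTC.

06:57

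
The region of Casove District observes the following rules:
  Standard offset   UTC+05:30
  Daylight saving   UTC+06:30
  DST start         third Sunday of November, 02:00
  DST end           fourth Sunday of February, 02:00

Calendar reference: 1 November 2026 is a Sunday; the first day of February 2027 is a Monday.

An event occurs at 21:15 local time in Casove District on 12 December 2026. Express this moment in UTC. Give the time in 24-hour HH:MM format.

14:45

1 November 2026 is a Sunday, so the first Sunday is November 1 and the third is November 15.
1 February 2027 is a Monday, so the first Sunday is February 7 and the fourth is February 28.
12 December 2026 falls between 15 November 2026 and 28 February 2027, so daylight saving is in effect and Casove District is at UTC+06:30.
21:15 local − 6h30m = 14:45 UTC.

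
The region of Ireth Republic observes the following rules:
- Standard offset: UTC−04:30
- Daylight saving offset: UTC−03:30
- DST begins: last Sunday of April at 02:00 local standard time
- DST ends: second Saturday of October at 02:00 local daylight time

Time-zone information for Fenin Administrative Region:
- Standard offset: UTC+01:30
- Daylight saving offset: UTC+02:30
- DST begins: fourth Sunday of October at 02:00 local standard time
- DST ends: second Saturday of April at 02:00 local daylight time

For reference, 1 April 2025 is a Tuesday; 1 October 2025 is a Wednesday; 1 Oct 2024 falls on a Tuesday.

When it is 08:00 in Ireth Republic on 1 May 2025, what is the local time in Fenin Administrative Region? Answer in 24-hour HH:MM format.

13:00

1 April 2025 is a Tuesday, so Sundays fall on 6, 13, 20, 27; the last is April 27.
1 October 2025 is a Wednesday, so the first Saturday is October 4 and the second is October 11.
1 May 2025 lies within the daylight-saving period (27 April – 11 October), so Ireth Republic is on daylight time, UTC−03:30.
08:00 Ireth Republic + 3h30m = 11:30 UTC.
1 October 2024 is a Tuesday, so the first Sunday is October 6 and the fourth is October 27.
1 April 2025 is a Tuesday, so the first Saturday is April 5 and the second is April 12.
At the standard offset (UTC+01:30), 11:30 UTC + 1h30m = 13:00 Fenin Administrative Region standard time.
Daylight saving runs 27 October 2024 – 12 April 2025; the standard-time date in Fenin Administrative Region, 1 May 2025, is outside that window, so Fenin Administrative Region is on standard time at UTC+01:30.
11:30 UTC + 1h30m = 13:00 Fenin Administrative Region.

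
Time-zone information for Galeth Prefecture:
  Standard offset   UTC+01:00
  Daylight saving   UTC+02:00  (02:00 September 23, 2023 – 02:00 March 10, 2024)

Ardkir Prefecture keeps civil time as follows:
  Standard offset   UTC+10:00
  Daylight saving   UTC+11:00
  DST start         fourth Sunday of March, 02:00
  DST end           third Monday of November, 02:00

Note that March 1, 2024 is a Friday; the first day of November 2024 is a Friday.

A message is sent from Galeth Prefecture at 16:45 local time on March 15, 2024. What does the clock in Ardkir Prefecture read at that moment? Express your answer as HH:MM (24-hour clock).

Daylight saving runs 23 September 2023 – 10 March 2024; March 15, 2024 is outside that window, so Galeth Prefecture is on standard time at UTC+01:00.
16:45 Galeth Prefecture − 1h = 15:45 UTC.
1 March 2024 is a Friday, so the first Sunday is March 3 and the fourth is March 24.
1 November 2024 is a Friday, so the first Monday is November 4 and the third is November 18.
At the standard offset (UTC+10:00), 15:45 UTC + 10h = 01:45 Ardkir Prefecture standard time (rolling into the next day, 16 March 2024).
The standard-time date in Ardkir Prefecture, March 16, 2024, is outside the daylight-saving period (24 March – 18 November), so Ardkir Prefecture is on standard time, UTC+10:00.
15:45 UTC + 10h = 01:45 Ardkir Prefecture (rolling into the next day, 16 March 2024).

01:45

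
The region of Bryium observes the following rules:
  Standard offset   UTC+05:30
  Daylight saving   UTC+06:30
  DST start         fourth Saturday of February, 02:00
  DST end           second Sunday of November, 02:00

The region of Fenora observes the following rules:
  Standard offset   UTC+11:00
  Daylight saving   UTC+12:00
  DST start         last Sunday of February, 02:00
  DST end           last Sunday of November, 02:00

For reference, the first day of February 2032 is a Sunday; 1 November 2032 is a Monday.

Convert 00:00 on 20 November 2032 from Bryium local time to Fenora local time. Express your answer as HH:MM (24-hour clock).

06:30

1 February 2032 is a Sunday, so the first Saturday is February 7 and the fourth is February 28.
1 November 2032 is a Monday, so the first Sunday is November 7 and the second is November 14.
Daylight saving runs 28 February – 14 November; 20 November 2032 is outside that window, so Bryium is on standard time at UTC+05:30.
00:00 Bryium − 5h30m = 18:30 UTC (rolling into the previous day, 19 November 2032).
1 February 2032 is a Sunday, so Sundays fall on 1, 8, 15, 22, 29; the last is February 29.
1 November 2032 is a Monday, so Sundays fall on 7, 14, 21, 28; the last is November 28.
At the standard offset (UTC+11:00), 18:30 UTC + 11h = 05:30 Fenora standard time (rolling into the next day, 20 November 2032).
The standard-time date in Fenora, 20 November 2032, falls between 29 February and 28 November, so daylight saving is in effect and Fenora is at UTC+12:00.
18:30 UTC + 12h = 06:30 Fenora (rolling into the next day, 20 November 2032).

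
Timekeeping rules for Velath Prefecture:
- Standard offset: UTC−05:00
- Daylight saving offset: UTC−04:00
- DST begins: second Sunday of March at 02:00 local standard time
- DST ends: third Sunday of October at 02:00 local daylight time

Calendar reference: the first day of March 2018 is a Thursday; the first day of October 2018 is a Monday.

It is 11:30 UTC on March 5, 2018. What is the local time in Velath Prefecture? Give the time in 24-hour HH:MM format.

1 March 2018 is a Thursday, so the first Sunday is March 4 and the second is March 11.
1 October 2018 is a Monday, so the first Sunday is October 7 and the third is October 21.
At the standard offset (UTC−05:00), 11:30 UTC − 5h = 06:30 Velath Prefecture standard time.
The standard-time date in Velath Prefecture, March 5, 2018, does not fall between 11 March and 21 October, so daylight saving is not in effect and Velath Prefecture is at UTC−05:00.
11:30 UTC − 5h = 06:30 local.

06:30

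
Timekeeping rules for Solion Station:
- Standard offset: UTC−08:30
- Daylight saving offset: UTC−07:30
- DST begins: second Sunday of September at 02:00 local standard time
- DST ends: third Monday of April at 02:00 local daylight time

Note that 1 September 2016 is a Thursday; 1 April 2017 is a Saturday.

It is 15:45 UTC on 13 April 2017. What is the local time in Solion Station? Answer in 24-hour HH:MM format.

08:15

1 September 2016 is a Thursday, so the first Sunday is September 4 and the second is September 11.
1 April 2017 is a Saturday, so the first Monday is April 3 and the third is April 17.
At the standard offset (UTC−08:30), 15:45 UTC − 8h30m = 07:15 Solion Station standard time.
The standard-time date in Solion Station, 13 April 2017, falls between 11 September 2016 and 17 April 2017, so daylight saving is in effect and Solion Station is at UTC−07:30.
15:45 UTC − 7h30m = 08:15 local.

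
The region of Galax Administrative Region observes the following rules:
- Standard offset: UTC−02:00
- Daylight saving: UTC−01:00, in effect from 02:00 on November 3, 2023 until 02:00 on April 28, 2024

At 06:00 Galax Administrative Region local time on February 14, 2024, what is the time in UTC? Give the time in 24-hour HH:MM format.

07:00

February 14, 2024 lies within the daylight-saving period (3 November 2023 – 28 April 2024), so Galax Administrative Region is on daylight time, UTC−01:00.
06:00 local + 1h = 07:00 UTC.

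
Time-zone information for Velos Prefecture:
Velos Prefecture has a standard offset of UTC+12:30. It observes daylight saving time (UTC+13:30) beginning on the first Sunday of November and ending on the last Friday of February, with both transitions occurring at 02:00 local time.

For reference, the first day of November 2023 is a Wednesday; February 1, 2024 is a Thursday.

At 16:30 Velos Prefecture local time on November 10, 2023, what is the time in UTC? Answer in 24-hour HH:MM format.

1 November 2023 is a Wednesday, so the first Sunday is November 5.
1 February 2024 is a Thursday, so Fridays fall on 2, 9, 16, 23; the last is February 23.
Daylight saving runs 5 November 2023 – 23 February 2024; November 10, 2023 is inside that window, so Velos Prefecture is at UTC+13:30.
16:30 local − 13h30m = 03:00 UTC.

03:00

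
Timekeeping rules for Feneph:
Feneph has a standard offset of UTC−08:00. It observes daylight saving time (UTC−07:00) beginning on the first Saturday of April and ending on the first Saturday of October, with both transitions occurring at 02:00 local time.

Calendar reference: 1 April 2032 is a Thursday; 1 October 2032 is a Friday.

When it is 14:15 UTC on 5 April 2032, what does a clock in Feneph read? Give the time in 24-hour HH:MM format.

1 April 2032 is a Thursday, so the first Saturday is April 3.
1 October 2032 is a Friday, so the first Saturday is October 2.
At the standard offset (UTC−08:00), 14:15 UTC − 8h = 06:15 Feneph standard time.
The standard-time date in Feneph, 5 April 2032, lies within the daylight-saving period (3 April – 2 October), so Feneph is on daylight time, UTC−07:00.
14:15 UTC − 7h = 07:15 local.

07:15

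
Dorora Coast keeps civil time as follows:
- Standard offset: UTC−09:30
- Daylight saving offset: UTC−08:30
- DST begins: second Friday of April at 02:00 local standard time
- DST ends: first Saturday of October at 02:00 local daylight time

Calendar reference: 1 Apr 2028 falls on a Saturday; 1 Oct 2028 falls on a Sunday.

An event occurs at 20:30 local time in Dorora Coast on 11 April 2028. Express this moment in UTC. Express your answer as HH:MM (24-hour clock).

1 April 2028 is a Saturday, so the first Friday is April 7 and the second is April 14.
1 October 2028 is a Sunday, so the first Saturday is October 7.
11 April 2028 is outside the daylight-saving period (14 April – 7 October), so Dorora Coast is on standard time, UTC−09:30.
20:30 local + 9h30m = 06:00 UTC (rolling into the next day, 12 April 2028).

06:00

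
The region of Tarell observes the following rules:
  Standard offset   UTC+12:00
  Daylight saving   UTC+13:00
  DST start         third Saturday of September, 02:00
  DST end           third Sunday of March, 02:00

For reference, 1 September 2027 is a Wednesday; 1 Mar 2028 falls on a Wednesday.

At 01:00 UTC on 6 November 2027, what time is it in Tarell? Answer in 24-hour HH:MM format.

14:00

1 September 2027 is a Wednesday, so the first Saturday is September 4 and the third is September 18.
1 March 2028 is a Wednesday, so the first Sunday is March 5 and the third is March 19.
At the standard offset (UTC+12:00), 01:00 UTC + 12h = 13:00 Tarell standard time.
The standard-time date in Tarell, 6 November 2027, lies within the daylight-saving period (18 September 2027 – 19 March 2028), so Tarell is on daylight time, UTC+13:00.
01:00 UTC + 13h = 14:00 local.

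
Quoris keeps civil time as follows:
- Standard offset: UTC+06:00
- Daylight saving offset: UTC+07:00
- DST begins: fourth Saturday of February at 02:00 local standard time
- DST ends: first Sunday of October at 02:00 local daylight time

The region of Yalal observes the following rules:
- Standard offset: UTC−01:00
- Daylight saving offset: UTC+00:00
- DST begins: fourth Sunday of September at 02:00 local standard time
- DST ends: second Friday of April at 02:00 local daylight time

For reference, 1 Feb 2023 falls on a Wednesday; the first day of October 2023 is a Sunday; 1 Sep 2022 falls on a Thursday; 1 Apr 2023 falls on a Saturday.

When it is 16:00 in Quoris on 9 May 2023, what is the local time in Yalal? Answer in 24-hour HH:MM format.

1 February 2023 is a Wednesday, so the first Saturday is February 4 and the fourth is February 25.
1 October 2023 is a Sunday, so the first Sunday is October 1.
Daylight saving runs 25 February – 1 October; 9 May 2023 is inside that window, so Quoris is at UTC+07:00.
16:00 Quoris − 7h = 09:00 UTC.
1 September 2022 is a Thursday, so the first Sunday is September 4 and the fourth is September 25.
1 April 2023 is a Saturday, so the first Friday is April 7 and the second is April 14.
At the standard offset (UTC−01:00), 09:00 UTC − 1h = 08:00 Yalal standard time.
Daylight saving runs 25 September 2022 – 14 April 2023; the standard-time date in Yalal, 9 May 2023, is outside that window, so Yalal is on standard time at UTC−01:00.
09:00 UTC − 1h = 08:00 Yalal.

08:00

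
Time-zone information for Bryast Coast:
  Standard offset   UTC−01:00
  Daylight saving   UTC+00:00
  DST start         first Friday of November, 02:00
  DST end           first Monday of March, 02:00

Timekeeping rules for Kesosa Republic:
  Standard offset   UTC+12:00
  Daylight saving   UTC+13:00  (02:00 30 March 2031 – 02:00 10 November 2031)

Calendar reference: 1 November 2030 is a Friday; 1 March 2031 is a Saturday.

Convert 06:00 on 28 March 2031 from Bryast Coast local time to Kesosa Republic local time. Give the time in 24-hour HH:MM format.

1 November 2030 is a Friday, so the first Friday is November 1.
1 March 2031 is a Saturday, so the first Monday is March 3.
28 March 2031 does not fall between 1 November 2030 and 3 March 2031, so daylight saving is not in effect and Bryast Coast is at UTC−01:00.
06:00 Bryast Coast + 1h = 07:00 UTC.
At the standard offset (UTC+12:00), 07:00 UTC + 12h = 19:00 Kesosa Republic standard time.
The standard-time date in Kesosa Republic, 28 March 2031, is outside the daylight-saving period (30 March – 10 November), so Kesosa Republic is on standard time, UTC+12:00.
07:00 UTC + 12h = 19:00 Kesosa Republic.

19:00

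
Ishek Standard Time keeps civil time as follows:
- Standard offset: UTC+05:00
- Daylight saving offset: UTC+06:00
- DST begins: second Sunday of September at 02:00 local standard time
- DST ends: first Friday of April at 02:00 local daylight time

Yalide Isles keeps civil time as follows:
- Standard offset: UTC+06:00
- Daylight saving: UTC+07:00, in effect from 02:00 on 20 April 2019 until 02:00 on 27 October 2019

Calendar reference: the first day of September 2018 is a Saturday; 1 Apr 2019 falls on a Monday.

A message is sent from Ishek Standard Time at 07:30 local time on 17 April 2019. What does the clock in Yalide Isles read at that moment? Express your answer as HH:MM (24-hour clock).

1 September 2018 is a Saturday, so the first Sunday is September 2 and the second is September 9.
1 April 2019 is a Monday, so the first Friday is April 5.
17 April 2019 does not fall between 9 September 2018 and 5 April 2019, so daylight saving is not in effect and Ishek Standard Time is at UTC+05:00.
07:30 Ishek Standard Time − 5h = 02:30 UTC.
At the standard offset (UTC+06:00), 02:30 UTC + 6h = 08:30 Yalide Isles standard time.
The standard-time date in Yalide Isles, 17 April 2019, is outside the daylight-saving period (20 April – 27 October), so Yalide Isles is on standard time, UTC+06:00.
02:30 UTC + 6h = 08:30 Yalide Isles.

08:30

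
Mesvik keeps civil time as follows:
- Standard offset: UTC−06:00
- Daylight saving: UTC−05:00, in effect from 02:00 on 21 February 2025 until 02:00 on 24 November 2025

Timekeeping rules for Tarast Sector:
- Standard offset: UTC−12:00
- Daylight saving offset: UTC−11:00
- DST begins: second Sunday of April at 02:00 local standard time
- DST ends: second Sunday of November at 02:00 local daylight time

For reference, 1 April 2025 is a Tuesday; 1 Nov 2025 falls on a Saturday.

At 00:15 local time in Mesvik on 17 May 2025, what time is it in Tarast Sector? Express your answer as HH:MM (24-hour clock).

17 May 2025 lies within the daylight-saving period (21 February – 24 November), so Mesvik is on daylight time, UTC−05:00.
00:15 Mesvik + 5h = 05:15 UTC.
1 April 2025 is a Tuesday, so the first Sunday is April 6 and the second is April 13.
1 November 2025 is a Saturday, so the first Sunday is November 2 and the second is November 9.
At the standard offset (UTC−12:00), 05:15 UTC − 12h = 17:15 Tarast Sector standard time (rolling into the previous day, 16 May 2025).
The standard-time date in Tarast Sector, 16 May 2025, lies within the daylight-saving period (13 April – 9 November), so Tarast Sector is on daylight time, UTC−11:00.
05:15 UTC − 11h = 18:15 Tarast Sector (rolling into the previous day, 16 May 2025).

18:15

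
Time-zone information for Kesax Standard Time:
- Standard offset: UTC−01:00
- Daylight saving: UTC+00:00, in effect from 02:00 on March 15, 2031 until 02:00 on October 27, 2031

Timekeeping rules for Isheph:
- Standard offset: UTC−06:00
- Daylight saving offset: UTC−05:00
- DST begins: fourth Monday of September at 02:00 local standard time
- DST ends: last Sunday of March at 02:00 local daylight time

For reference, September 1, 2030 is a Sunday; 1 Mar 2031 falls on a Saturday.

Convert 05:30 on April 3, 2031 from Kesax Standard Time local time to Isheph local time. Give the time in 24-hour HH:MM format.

Daylight saving runs 15 March – 27 October; April 3, 2031 is inside that window, so Kesax Standard Time is at UTC+00:00.
05:30 Kesax Standard Time − 0h = 05:30 UTC.
1 September 2030 is a Sunday, so the first Monday is September 2 and the fourth is September 23.
1 March 2031 is a Saturday, so Sundays fall on 2, 9, 16, 23, 30; the last is March 30.
At the standard offset (UTC−06:00), 05:30 UTC − 6h = 23:30 Isheph standard time (rolling into the previous day, 2 April 2031).
Daylight saving runs 23 September 2030 – 30 March 2031; the standard-time date in Isheph, April 2, 2031, is outside that window, so Isheph is on standard time at UTC−06:00.
05:30 UTC − 6h = 23:30 Isheph (rolling into the previous day, 2 April 2031).

23:30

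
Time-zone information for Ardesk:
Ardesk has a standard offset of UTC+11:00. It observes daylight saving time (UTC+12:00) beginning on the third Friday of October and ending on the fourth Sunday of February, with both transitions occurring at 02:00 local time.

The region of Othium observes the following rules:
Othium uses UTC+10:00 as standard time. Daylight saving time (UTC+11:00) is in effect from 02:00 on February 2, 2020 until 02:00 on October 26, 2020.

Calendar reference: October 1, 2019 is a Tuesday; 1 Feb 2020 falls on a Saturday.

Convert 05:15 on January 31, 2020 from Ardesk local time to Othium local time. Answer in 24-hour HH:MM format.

03:15

1 October 2019 is a Tuesday, so the first Friday is October 4 and the third is October 18.
1 February 2020 is a Saturday, so the first Sunday is February 2 and the fourth is February 23.
January 31, 2020 lies within the daylight-saving period (18 October 2019 – 23 February 2020), so Ardesk is on daylight time, UTC+12:00.
05:15 Ardesk − 12h = 17:15 UTC (rolling into the previous day, 30 January 2020).
At the standard offset (UTC+10:00), 17:15 UTC + 10h = 03:15 Othium standard time (rolling into the next day, 31 January 2020).
The standard-time date in Othium, January 31, 2020, is outside the daylight-saving period (2 February – 26 October), so Othium is on standard time, UTC+10:00.
17:15 UTC + 10h = 03:15 Othium (rolling into the next day, 31 January 2020).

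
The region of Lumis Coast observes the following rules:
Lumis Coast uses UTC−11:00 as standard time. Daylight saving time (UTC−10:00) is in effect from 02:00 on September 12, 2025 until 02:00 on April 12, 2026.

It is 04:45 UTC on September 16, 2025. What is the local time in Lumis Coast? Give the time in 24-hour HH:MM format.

18:45

At the standard offset (UTC−11:00), 04:45 UTC − 11h = 17:45 Lumis Coast standard time (rolling into the previous day, 15 September 2025).
Daylight saving runs 12 September 2025 – 12 April 2026; the standard-time date in Lumis Coast, September 15, 2025, is inside that window, so Lumis Coast is at UTC−10:00.
04:45 UTC − 10h = 18:45 local (rolling into the previous day, 15 September 2025).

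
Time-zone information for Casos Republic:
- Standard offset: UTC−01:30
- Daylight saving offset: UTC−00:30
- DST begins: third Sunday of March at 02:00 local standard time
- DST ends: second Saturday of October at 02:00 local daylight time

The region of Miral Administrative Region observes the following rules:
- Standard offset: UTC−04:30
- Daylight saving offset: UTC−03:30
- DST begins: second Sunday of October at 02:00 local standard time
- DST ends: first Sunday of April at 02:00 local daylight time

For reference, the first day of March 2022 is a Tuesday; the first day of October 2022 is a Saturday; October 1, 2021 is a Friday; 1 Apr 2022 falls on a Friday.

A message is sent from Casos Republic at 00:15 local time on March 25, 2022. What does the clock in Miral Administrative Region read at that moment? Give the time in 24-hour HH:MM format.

1 March 2022 is a Tuesday, so the first Sunday is March 6 and the third is March 20.
1 October 2022 is a Saturday, so the first Saturday is October 1 and the second is October 8.
March 25, 2022 falls between 20 March and 8 October, so daylight saving is in effect and Casos Republic is at UTC−00:30.
00:15 Casos Republic + 0h30m = 00:45 UTC.
1 October 2021 is a Friday, so the first Sunday is October 3 and the second is October 10.
1 April 2022 is a Friday, so the first Sunday is April 3.
At the standard offset (UTC−04:30), 00:45 UTC − 4h30m = 20:15 Miral Administrative Region standard time (rolling into the previous day, 24 March 2022).
The standard-time date in Miral Administrative Region, March 24, 2022, falls between 10 October 2021 and 3 April 2022, so daylight saving is in effect and Miral Administrative Region is at UTC−03:30.
00:45 UTC − 3h30m = 21:15 Miral Administrative Region (rolling into the previous day, 24 March 2022).

21:15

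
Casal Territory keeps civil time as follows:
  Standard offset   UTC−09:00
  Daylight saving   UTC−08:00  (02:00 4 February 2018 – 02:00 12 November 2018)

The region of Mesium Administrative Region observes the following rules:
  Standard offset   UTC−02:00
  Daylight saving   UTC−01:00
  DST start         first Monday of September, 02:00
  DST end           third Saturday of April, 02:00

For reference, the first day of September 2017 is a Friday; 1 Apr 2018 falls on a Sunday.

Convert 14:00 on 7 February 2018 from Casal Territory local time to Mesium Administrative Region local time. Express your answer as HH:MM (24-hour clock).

7 February 2018 falls between 4 February and 12 November, so daylight saving is in effect and Casal Territory is at UTC−08:00.
14:00 Casal Territory + 8h = 22:00 UTC.
1 September 2017 is a Friday, so the first Monday is September 4.
1 April 2018 is a Sunday, so the first Saturday is April 7 and the third is April 21.
At the standard offset (UTC−02:00), 22:00 UTC − 2h = 20:00 Mesium Administrative Region standard time.
Daylight saving runs 4 September 2017 – 21 April 2018; the standard-time date in Mesium Administrative Region, 7 February 2018, is inside that window, so Mesium Administrative Region is at UTC−01:00.
22:00 UTC − 1h = 21:00 Mesium Administrative Region.

21:00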